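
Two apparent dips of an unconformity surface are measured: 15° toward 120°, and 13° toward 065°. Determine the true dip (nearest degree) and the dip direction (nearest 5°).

The two traces are lines in the plane: v₁ = (sin 120°·cos 15°, cos 120°·cos 15°, −sin 15°), v₂ = (sin 65°·cos 13°, cos 65°·cos 13°, −sin 13°).
Cross product v₁ × v₂ gives the pole to the plane: n ∝ (0.215, -0.040, 0.771).
tan δ = √(n_x²+n_y²)/n_z = 0.219/0.771, so δ = 15.9°.
Dip direction = azimuth of (n_x, n_y) = atan2(0.215, -0.040) = 101°.

true dip 16°, dip direction 100°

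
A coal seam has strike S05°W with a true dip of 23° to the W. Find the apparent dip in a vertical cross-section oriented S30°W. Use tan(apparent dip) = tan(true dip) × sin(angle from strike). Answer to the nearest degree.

The section lies 25° from the strike.
tan α = tan 23° × sin 25° = 0.4245 × 0.4226 = 0.1794
apparent dip = arctan 0.1794 = 10.17°

10°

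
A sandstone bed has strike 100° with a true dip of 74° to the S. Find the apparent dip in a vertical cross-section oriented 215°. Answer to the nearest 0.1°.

The section lies 65° from the strike.
tan α = tan 74° × sin 65° = 3.4874 × 0.9063 = 3.1607
α = arctan(3.1607) = 72.44°

72.4°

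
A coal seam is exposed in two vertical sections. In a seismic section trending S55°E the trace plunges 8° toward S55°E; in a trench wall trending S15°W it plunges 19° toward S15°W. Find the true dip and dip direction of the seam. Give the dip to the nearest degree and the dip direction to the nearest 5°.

true dip 19°, dip direction 190°

Each apparent-dip line lies in the plane. As unit vectors (x east, y north, z up), v₁ plunges 8°→S55°E and v₂ plunges 19°→S15°W.
Cross product v₁ × v₂ gives the pole to the plane: n ∝ (-0.058, -0.298, 0.880).
True dip = arccos(n_z / |n|) = arccos(0.9453) = 19.0°.
Dip direction = atan2(-0.058, -0.298) = 191° (azimuth of n's horizontal projection).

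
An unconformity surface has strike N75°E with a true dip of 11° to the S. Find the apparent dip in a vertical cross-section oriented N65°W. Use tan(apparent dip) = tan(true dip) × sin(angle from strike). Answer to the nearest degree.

The section lies 40° from the strike.
tan α = tan 11° × sin 40° = 0.1944 × 0.6428 = 0.1249
α = arctan(0.1249) = 7.12°

7°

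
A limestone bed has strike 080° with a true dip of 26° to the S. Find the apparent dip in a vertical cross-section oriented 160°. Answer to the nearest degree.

26°

The section lies 80° from the strike.
tan(apparent dip) = tan 26° · sin 80° = 0.4803
α = arctan(0.4803) = 25.66°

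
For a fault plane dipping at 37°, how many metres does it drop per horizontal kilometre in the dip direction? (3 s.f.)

drop per km = 1000 × tan 37° = 1000 × 0.7536

754 m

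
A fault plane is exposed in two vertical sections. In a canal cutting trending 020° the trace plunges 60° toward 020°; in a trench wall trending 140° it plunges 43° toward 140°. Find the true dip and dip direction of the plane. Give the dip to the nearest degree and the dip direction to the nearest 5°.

The two traces are lines in the plane: v₁ = (sin 20°·cos 60°, cos 20°·cos 60°, −sin 60°), v₂ = (sin 140°·cos 43°, cos 140°·cos 43°, −sin 43°).
The plane normal is n = v₁ × v₂ ∝ (0.806, 0.290, 0.317).
True dip = arccos(n_z / |n|) = arccos(0.3468) = 69.7°.
The horizontal component of n points toward azimuth atan2(n_x, n_y) = 70°, the dip direction.

true dip 70°, dip direction 070°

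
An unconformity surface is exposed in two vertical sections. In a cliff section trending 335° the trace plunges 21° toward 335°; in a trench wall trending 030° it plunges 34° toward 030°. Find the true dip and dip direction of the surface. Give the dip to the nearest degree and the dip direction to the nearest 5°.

Represent each trace as a vector plunging at its apparent dip toward its trend (east-north-up frame): v₁ = (-0.395, 0.846, -0.358), v₂ = (0.415, 0.718, -0.559).
Cross product v₁ × v₂ gives the pole to the plane: n ∝ (0.216, 0.369, 0.634).
True dip = arccos(n_z / |n|) = arccos(0.8290) = 34.0°.
Dip direction = azimuth of (n_x, n_y) = atan2(0.216, 0.369) = 30°.

true dip 34°, dip direction 030°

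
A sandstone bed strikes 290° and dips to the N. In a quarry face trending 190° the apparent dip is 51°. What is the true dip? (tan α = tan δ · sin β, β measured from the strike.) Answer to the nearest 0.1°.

51.4°

The section is 80° from the strike.
tan(true dip) = tan 51° / sin 80° = 1.2539
δ = arctan(1.2539) = 51.43°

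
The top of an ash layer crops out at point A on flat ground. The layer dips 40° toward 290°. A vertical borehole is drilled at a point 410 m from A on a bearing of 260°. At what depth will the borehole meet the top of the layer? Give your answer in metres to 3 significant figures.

298 m

The hole lies 30° from the dip direction, so the down-dip offset is 410 × cos 30° = 355.07 m.
Depth = down-dip offset × tan(dip) = 355.07 × tan 40° = 355.07 × 0.8391
Depth = 297.94 m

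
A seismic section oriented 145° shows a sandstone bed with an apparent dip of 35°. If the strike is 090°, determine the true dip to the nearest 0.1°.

The section is 55° from the strike.
tan(true dip) = tan 35° / sin 55° = 0.8548
true dip = arctan 0.8548 = 40.52°

40.5°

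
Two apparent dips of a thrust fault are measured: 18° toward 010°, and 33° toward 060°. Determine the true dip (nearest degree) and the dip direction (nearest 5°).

Each apparent-dip line lies in the plane. As unit vectors (x east, y north, z up), v₁ plunges 18°→010° and v₂ plunges 33°→060°.
n = v₁ × v₂ = (0.381, 0.134, 0.611) (taken with n_z > 0).
tan δ = √(n_x²+n_y²)/n_z = 0.404/0.611, so δ = 33.4°.
Dip direction = azimuth of (n_x, n_y) = atan2(0.381, 0.134) = 71°.

true dip 33°, dip direction 070°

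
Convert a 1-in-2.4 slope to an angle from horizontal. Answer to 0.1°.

22.6°

tan θ = 1/2.4 = 0.4167
θ = arctan(0.4167) = 22.62°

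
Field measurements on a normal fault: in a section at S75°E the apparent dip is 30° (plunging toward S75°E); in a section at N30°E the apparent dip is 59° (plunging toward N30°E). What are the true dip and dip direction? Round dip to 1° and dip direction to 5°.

Each apparent-dip line lies in the plane. As unit vectors (x east, y north, z up), v₁ plunges 30°→S75°E and v₂ plunges 59°→N30°E.
n = v₁ × v₂ = (0.415, 0.588, 0.431) (taken with n_z > 0).
Dip δ = arctan(|n_h|/n_z) = arctan(0.720/0.431) = 59.1°.
Dip direction = atan2(0.415, 0.588) = 35° (azimuth of n's horizontal projection).

true dip 59°, dip direction 035°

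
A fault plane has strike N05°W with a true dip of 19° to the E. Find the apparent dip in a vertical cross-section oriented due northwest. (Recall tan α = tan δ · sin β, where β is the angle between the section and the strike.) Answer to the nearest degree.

12°

The strike is N05°W and the section trends due northwest; the acute angle between them is β = 40°.
tan α = tan 19° × sin 40° = 0.3443 × 0.6428 = 0.2213
α = arctan(0.2213) = 12.48°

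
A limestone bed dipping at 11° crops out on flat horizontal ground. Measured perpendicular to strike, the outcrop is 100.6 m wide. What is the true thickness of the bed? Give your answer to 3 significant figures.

19.2 m

True thickness t = w · sin(dip) = 100.6 × sin 11°
t = 100.6 × 0.1908 = 19.195 m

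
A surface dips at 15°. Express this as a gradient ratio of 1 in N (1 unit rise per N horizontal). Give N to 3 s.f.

1 : N means tan θ = 1/N, so N = 1/tan 15° = 1/0.2679

1 in 3.73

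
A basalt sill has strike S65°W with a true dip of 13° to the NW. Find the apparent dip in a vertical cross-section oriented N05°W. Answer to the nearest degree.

12°

Angle between strike (S65°W) and section (N05°W): β = 70°.
tan α = tan 13° × sin 70° = 0.2309 × 0.9397 = 0.2169
apparent dip = arctan 0.2169 = 12.24°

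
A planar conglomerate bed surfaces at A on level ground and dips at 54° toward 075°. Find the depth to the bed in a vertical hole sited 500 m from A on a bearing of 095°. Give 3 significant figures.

647 m

The hole lies 20° from the dip direction, so the down-dip offset is 500 × cos 20° = 469.85 m.
Depth = down-dip offset × tan(dip) = 469.85 × tan 54° = 469.85 × 1.3764
Depth = 646.69 m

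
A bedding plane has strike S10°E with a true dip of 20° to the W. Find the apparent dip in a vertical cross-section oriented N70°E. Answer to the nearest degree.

20°

Angle between strike (S10°E) and section (N70°E): β = 80°.
tan(apparent dip) = tan 20° · sin 80° = 0.3584
α = arctan(0.3584) = 19.72°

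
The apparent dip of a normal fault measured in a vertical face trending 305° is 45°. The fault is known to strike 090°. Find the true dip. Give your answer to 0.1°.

The section is 35° from the strike.
tan(true dip) = tan 45° / sin 35° = 1.7434
true dip = arctan 1.7434 = 60.16°

60.2°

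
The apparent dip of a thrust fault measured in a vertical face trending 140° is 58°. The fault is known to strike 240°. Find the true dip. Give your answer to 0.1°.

The section is 80° from the strike.
tan δ = tan α / sin β = tan 58° / sin 80° = 1.6003 / 0.9848 = 1.6250
δ = arctan(1.6250) = 58.39°

58.4°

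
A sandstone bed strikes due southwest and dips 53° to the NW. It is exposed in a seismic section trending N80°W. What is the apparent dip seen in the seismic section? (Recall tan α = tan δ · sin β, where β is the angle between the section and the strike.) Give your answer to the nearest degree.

The strike is due southwest and the section trends N80°W; the acute angle between them is β = 55°.
tan α = tan 53° × sin 55° = 1.3270 × 0.8192 = 1.0871
α = arctan(1.0871) = 47.39°

47°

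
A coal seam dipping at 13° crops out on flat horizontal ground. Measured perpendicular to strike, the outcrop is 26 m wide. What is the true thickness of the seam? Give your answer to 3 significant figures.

True thickness t = w · sin(dip) = 26 × sin 13°
t = 26 × 0.2250 = 5.849 m

5.85 m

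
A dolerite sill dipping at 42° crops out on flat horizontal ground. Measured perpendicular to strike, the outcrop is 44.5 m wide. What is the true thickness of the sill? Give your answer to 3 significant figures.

True thickness t = w · sin(dip) = 44.5 × sin 42°
t = 44.5 × 0.6691 = 29.776 m

29.8 m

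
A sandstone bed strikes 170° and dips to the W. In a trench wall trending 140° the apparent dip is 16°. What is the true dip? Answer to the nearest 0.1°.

29.8°

β = acute angle between strike 170° and section 140° = 30°.
tan δ = tan α / sin β = tan 16° / sin 30° = 0.2867 / 0.5000 = 0.5735
true dip = arctan 0.5735 = 29.83°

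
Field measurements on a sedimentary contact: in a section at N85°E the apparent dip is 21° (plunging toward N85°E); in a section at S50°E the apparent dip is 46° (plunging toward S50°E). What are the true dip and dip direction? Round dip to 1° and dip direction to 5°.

Each apparent-dip line lies in the plane. As unit vectors (x east, y north, z up), v₁ plunges 21°→N85°E and v₂ plunges 46°→S50°E.
The plane normal is n = v₁ × v₂ ∝ (0.219, -0.478, 0.459).
True dip = arccos(n_z / |n|) = arccos(0.6572) = 48.9°.
Dip direction = azimuth of (n_x, n_y) = atan2(0.219, -0.478) = 155°.

true dip 49°, dip direction 155°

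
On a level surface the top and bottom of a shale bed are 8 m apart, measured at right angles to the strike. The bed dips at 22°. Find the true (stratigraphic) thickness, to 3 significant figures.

True thickness t = w · sin(dip) = 8 × sin 22°
t = 8 × 0.3746 = 2.997 m

3.00 m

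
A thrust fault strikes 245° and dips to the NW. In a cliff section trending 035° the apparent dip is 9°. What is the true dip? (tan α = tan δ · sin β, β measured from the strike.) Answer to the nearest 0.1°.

β = acute angle between strike 245° and section 035° = 30°.
tan(true dip) = tan 9° / sin 30° = 0.3168
δ = arctan(0.3168) = 17.58°

17.6°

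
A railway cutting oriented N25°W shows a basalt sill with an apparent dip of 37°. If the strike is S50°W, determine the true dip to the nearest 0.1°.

38.0°

β = acute angle between strike S50°W and section N25°W = 75°.
tan(true dip) = tan 37° / sin 75° = 0.7801
δ = arctan(0.7801) = 37.96°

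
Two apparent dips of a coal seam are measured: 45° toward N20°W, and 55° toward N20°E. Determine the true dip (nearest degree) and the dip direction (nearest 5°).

true dip 55°, dip direction 025°

The two traces are lines in the plane: v₁ = (sin 340°·cos 45°, cos 340°·cos 45°, −sin 45°), v₂ = (sin 20°·cos 55°, cos 20°·cos 55°, −sin 55°).
n = v₁ × v₂ = (0.163, 0.337, 0.261) (taken with n_z > 0).
Dip δ = arctan(|n_h|/n_z) = arctan(0.374/0.261) = 55.1°.
Dip direction = azimuth of (n_x, n_y) = atan2(0.163, 0.337) = 26°.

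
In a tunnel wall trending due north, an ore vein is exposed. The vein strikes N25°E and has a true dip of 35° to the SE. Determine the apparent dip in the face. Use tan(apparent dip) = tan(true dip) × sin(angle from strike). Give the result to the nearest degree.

The section lies 25° from the strike.
tan α = tan 35° × sin 25° = 0.7002 × 0.4226 = 0.2959
α = arctan(0.2959) = 16.48°

16°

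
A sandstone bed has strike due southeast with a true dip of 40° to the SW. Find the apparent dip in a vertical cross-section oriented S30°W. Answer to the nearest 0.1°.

The strike is due southeast and the section trends S30°W; the acute angle between them is β = 75°.
tan(apparent dip) = tan 40° · sin 75° = 0.8105
apparent dip = arctan 0.8105 = 39.03°

39.0°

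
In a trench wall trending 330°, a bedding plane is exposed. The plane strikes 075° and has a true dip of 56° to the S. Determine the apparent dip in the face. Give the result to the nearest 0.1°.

55.1°

The strike is 075° and the section trends 330°; the acute angle between them is β = 75°.
tan α = tan 56° × sin 75° = 1.4826 × 0.9659 = 1.4320
α = arctan(1.4320) = 55.07°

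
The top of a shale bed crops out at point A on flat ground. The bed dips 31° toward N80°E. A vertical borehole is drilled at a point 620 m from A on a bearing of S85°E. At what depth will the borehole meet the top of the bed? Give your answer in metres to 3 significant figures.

The hole lies 15° from the dip direction, so the down-dip offset is 620 × cos 15° = 598.87 m.
Depth = down-dip offset × tan(dip) = 598.87 × tan 31° = 598.87 × 0.6009
Depth = 359.84 m

360 m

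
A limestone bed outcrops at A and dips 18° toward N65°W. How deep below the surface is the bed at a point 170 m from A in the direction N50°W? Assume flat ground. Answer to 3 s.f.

53.4 m

The hole lies 15° from the dip direction, so the down-dip offset is 170 × cos 15° = 164.21 m.
Depth = down-dip offset × tan(dip) = 164.21 × tan 18° = 164.21 × 0.3249
Depth = 53.35 m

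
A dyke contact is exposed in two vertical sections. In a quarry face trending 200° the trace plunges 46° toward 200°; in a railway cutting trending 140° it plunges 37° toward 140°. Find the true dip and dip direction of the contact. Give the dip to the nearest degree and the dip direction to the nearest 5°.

true dip 47°, dip direction 185°

Each apparent-dip line lies in the plane. As unit vectors (x east, y north, z up), v₁ plunges 46°→200° and v₂ plunges 37°→140°.
The plane normal is n = v₁ × v₂ ∝ (-0.047, -0.512, 0.480).
tan δ = √(n_x²+n_y²)/n_z = 0.514/0.480, so δ = 47.0°.
Dip direction = atan2(-0.047, -0.512) = 185° (azimuth of n's horizontal projection).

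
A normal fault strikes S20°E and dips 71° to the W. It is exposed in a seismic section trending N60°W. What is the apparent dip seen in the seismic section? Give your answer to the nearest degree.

The strike is S20°E and the section trends N60°W; the acute angle between them is β = 40°.
tan α = tan 71° × sin 40° = 2.9042 × 0.6428 = 1.8668
α = arctan(1.8668) = 61.82°

62°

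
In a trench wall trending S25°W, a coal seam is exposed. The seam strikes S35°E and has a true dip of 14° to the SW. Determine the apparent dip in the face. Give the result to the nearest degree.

12°

Angle between strike (S35°E) and section (S25°W): β = 60°.
tan α = tan 14° × sin 60° = 0.2493 × 0.8660 = 0.2159
α = arctan(0.2159) = 12.18°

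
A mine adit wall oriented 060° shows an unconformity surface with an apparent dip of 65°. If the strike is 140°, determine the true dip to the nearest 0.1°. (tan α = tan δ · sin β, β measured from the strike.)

The section is 80° from the strike.
tan(true dip) = tan 65° / sin 80° = 2.1776
δ = arctan(2.1776) = 65.33°

65.3°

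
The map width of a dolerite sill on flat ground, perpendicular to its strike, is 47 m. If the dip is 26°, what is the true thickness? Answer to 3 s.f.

True thickness t = w · sin(dip) = 47 × sin 26°
t = 47 × 0.4384 = 20.603 m

20.6 m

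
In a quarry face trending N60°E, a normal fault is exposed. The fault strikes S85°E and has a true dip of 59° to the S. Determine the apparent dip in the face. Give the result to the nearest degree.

The strike is S85°E and the section trends N60°E; the acute angle between them is β = 35°.
tan(apparent dip) = tan 59° · sin 35° = 0.9546
α = arctan(0.9546) = 43.67°

44°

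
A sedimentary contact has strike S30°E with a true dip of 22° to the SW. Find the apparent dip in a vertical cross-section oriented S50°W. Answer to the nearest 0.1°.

The strike is S30°E and the section trends S50°W; the acute angle between them is β = 80°.
tan α = tan 22° × sin 80° = 0.4040 × 0.9848 = 0.3979
α = arctan(0.3979) = 21.70°

21.7°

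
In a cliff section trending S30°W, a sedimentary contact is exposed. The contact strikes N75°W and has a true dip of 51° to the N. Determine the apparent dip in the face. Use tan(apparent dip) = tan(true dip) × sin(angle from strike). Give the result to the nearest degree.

Angle between strike (N75°W) and section (S30°W): β = 75°.
tan α = tan 51° × sin 75° = 1.2349 × 0.9659 = 1.1928
apparent dip = arctan 1.1928 = 50.03°

50°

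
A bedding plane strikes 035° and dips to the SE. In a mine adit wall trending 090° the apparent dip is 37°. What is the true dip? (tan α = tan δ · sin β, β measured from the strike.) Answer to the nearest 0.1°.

42.6°

β = acute angle between strike 035° and section 090° = 55°.
tan(true dip) = tan 37° / sin 55° = 0.9199
true dip = arctan 0.9199 = 42.61°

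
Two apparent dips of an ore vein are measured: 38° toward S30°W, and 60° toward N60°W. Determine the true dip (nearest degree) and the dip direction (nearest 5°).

true dip 62°, dip direction 275°

Each apparent-dip line lies in the plane. As unit vectors (x east, y north, z up), v₁ plunges 38°→S30°W and v₂ plunges 60°→N60°W.
Cross product v₁ × v₂ gives the pole to the plane: n ∝ (-0.745, 0.075, 0.394).
Dip δ = arctan(|n_h|/n_z) = arctan(0.749/0.394) = 62.2°.
The horizontal component of n points toward azimuth atan2(n_x, n_y) = 276°, the dip direction.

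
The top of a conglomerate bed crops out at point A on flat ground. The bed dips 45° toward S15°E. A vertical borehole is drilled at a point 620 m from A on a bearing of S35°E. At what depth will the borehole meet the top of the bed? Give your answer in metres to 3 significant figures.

The hole lies 20° from the dip direction, so the down-dip offset is 620 × cos 20° = 582.61 m.
Depth = down-dip offset × tan(dip) = 582.61 × tan 45° = 582.61 × 1.0000
Depth = 582.61 m

583 m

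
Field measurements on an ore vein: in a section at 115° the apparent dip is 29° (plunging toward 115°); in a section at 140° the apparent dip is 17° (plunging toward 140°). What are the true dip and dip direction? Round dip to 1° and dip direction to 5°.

Represent each trace as a vector plunging at its apparent dip toward its trend (east-north-up frame): v₁ = (0.793, -0.370, -0.485), v₂ = (0.615, -0.733, -0.292).
Cross product v₁ × v₂ gives the pole to the plane: n ∝ (0.247, 0.066, 0.353).
tan δ = √(n_x²+n_y²)/n_z = 0.256/0.353, so δ = 35.9°.
Dip direction = atan2(0.247, 0.066) = 75° (azimuth of n's horizontal projection).

true dip 36°, dip direction 075°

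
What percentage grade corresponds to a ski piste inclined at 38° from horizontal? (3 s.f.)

78.1%

grade % = 100 × tan 38° = 100 × 0.7813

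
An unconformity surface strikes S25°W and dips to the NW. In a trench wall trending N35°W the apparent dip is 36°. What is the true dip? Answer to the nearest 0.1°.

β = acute angle between strike S25°W and section N35°W = 60°.
tan(true dip) = tan 36° / sin 60° = 0.8389
δ = arctan(0.8389) = 39.99°

40.0°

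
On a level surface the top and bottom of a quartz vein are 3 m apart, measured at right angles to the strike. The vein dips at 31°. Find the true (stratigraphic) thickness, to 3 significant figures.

True thickness t = w · sin(dip) = 3 × sin 31°
t = 3 × 0.5150 = 1.545 m

1.55 m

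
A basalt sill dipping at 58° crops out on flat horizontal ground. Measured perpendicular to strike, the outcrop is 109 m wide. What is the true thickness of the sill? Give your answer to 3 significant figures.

True thickness t = w · sin(dip) = 109 × sin 58°
t = 109 × 0.8480 = 92.437 m

92.4 m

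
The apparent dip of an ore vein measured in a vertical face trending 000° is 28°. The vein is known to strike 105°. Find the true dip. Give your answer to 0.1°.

The section is 75° from the strike.
tan δ = tan α / sin β = tan 28° / sin 75° = 0.5317 / 0.9659 = 0.5505
δ = arctan(0.5505) = 28.83°

28.8°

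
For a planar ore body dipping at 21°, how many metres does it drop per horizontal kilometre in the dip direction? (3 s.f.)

384 m

drop per km = 1000 × tan 21° = 1000 × 0.3839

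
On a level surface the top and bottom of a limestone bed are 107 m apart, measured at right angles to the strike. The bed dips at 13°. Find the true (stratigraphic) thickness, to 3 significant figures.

True thickness t = w · sin(dip) = 107 × sin 13°
t = 107 × 0.2250 = 24.070 m

24.1 m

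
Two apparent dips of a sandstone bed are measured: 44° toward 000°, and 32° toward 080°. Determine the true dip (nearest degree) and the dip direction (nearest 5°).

Each apparent-dip line lies in the plane. As unit vectors (x east, y north, z up), v₁ plunges 44°→000° and v₂ plunges 32°→080°.
n = v₁ × v₂ = (0.279, 0.580, 0.601) (taken with n_z > 0).
Dip δ = arctan(|n_h|/n_z) = arctan(0.644/0.601) = 47.0°.
The horizontal component of n points toward azimuth atan2(n_x, n_y) = 26°, the dip direction.

true dip 47°, dip direction 025°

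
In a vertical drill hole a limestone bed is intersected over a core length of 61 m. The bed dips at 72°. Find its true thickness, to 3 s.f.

True thickness t = h · cos(dip) = 61 × cos 72°
t = 61 × 0.3090 = 18.850 m

18.9 m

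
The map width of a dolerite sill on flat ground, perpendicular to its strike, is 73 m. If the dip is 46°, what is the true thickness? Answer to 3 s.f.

52.5 m

True thickness t = w · sin(dip) = 73 × sin 46°
t = 73 × 0.7193 = 52.512 m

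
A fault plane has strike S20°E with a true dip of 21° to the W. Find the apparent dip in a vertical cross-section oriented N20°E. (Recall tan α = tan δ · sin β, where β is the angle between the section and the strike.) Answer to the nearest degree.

14°

The section lies 40° from the strike.
tan(apparent dip) = tan 21° · sin 40° = 0.2467
apparent dip = arctan 0.2467 = 13.86°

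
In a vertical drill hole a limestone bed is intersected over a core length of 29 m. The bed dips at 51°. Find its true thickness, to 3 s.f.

18.3 m

True thickness t = h · cos(dip) = 29 × cos 51°
t = 29 × 0.6293 = 18.250 m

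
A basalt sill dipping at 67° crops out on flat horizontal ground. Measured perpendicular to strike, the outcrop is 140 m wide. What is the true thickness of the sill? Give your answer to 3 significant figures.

True thickness t = w · sin(dip) = 140 × sin 67°
t = 140 × 0.9205 = 128.871 m

129 m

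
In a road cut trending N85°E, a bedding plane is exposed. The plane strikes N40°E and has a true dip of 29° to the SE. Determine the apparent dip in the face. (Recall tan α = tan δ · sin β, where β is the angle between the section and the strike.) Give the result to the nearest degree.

The section lies 45° from the strike.
tan α = tan 29° × sin 45° = 0.5543 × 0.7071 = 0.3920
apparent dip = arctan 0.3920 = 21.40°

21°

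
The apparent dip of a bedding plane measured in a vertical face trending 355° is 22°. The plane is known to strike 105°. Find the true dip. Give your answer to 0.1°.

The section is 70° from the strike.
tan δ = tan α / sin β = tan 22° / sin 70° = 0.4040 / 0.9397 = 0.4300
true dip = arctan 0.4300 = 23.27°

23.3°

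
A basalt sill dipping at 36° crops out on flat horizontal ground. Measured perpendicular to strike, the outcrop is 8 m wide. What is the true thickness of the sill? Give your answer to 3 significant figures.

True thickness t = w · sin(dip) = 8 × sin 36°
t = 8 × 0.5878 = 4.702 m

4.70 m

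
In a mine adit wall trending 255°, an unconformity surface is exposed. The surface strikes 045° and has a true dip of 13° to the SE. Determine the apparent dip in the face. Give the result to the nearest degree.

7°

The section lies 30° from the strike.
tan α = tan 13° × sin 30° = 0.2309 × 0.5000 = 0.1154
α = arctan(0.1154) = 6.58°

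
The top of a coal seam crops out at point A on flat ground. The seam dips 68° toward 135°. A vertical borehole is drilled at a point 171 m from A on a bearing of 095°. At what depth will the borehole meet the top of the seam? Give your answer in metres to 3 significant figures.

The hole lies 40° from the dip direction, so the down-dip offset is 171 × cos 40° = 130.99 m.
Depth = down-dip offset × tan(dip) = 130.99 × tan 68° = 130.99 × 2.4751
Depth = 324.22 m

324 m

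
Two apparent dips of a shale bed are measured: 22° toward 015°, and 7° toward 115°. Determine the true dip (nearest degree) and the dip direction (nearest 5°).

true dip 24°, dip direction 040°

Each apparent-dip line lies in the plane. As unit vectors (x east, y north, z up), v₁ plunges 22°→015° and v₂ plunges 7°→115°.
Cross product v₁ × v₂ gives the pole to the plane: n ∝ (0.266, 0.308, 0.906).
Dip δ = arctan(|n_h|/n_z) = arctan(0.407/0.906) = 24.2°.
Dip direction = atan2(0.266, 0.308) = 41° (azimuth of n's horizontal projection).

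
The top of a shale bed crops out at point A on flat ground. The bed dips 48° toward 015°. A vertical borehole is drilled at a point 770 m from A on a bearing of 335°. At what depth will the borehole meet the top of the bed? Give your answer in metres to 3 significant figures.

655 m

The hole lies 40° from the dip direction, so the down-dip offset is 770 × cos 40° = 589.85 m.
Depth = down-dip offset × tan(dip) = 589.85 × tan 48° = 589.85 × 1.1106
Depth = 655.10 m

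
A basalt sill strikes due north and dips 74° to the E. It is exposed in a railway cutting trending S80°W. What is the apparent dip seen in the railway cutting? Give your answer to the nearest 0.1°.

73.8°

The section lies 80° from the strike.
tan(apparent dip) = tan 74° · sin 80° = 3.4344
apparent dip = arctan 3.4344 = 73.77°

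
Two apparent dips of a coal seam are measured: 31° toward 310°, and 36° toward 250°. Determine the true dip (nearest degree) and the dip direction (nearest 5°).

true dip 38°, dip direction 270°

Represent each trace as a vector plunging at its apparent dip toward its trend (east-north-up frame): v₁ = (-0.657, 0.551, -0.515), v₂ = (-0.760, -0.277, -0.588).
The plane normal is n = v₁ × v₂ ∝ (-0.466, 0.006, 0.601).
Dip δ = arctan(|n_h|/n_z) = arctan(0.466/0.601) = 37.8°.
The horizontal component of n points toward azimuth atan2(n_x, n_y) = 271°, the dip direction.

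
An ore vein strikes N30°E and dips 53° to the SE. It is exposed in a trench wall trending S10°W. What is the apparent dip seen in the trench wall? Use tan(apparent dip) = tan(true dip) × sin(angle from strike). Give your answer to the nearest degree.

Angle between strike (N30°E) and section (S10°W): β = 20°.
tan α = tan 53° × sin 20° = 1.3270 × 0.3420 = 0.4539
apparent dip = arctan 0.4539 = 24.41°

24°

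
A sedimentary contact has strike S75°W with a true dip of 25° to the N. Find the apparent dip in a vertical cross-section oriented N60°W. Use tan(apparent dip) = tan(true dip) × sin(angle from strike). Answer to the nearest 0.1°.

The section lies 45° from the strike.
tan(apparent dip) = tan 25° · sin 45° = 0.3297
α = arctan(0.3297) = 18.25°

18.2°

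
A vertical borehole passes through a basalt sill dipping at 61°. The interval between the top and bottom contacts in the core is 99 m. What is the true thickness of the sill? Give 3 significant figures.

48.0 m

True thickness t = h · cos(dip) = 99 × cos 61°
t = 99 × 0.4848 = 47.996 m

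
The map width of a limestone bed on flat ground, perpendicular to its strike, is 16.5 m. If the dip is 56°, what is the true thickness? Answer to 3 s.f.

13.7 m

True thickness t = w · sin(dip) = 16.5 × sin 56°
t = 16.5 × 0.8290 = 13.679 m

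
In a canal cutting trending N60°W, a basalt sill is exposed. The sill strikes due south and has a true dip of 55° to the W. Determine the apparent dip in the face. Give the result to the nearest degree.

The section lies 60° from the strike.
tan(apparent dip) = tan 55° · sin 60° = 1.2368
apparent dip = arctan 1.2368 = 51.04°

51°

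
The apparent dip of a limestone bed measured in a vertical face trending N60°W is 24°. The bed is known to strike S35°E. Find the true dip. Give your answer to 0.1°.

46.5°

The section is 25° from the strike.
tan δ = tan α / sin β = tan 24° / sin 25° = 0.4452 / 0.4226 = 1.0535
true dip = arctan 1.0535 = 46.49°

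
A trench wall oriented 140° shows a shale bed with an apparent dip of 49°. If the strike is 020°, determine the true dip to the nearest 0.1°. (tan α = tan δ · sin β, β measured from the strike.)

The section is 60° from the strike.
tan δ = tan α / sin β = tan 49° / sin 60° = 1.1504 / 0.8660 = 1.3283
true dip = arctan 1.3283 = 53.03°

53.0°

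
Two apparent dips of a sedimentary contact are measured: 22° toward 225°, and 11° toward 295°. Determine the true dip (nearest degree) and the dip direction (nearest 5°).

true dip 22°, dip direction 235°

Each apparent-dip line lies in the plane. As unit vectors (x east, y north, z up), v₁ plunges 22°→225° and v₂ plunges 11°→295°.
The plane normal is n = v₁ × v₂ ∝ (-0.281, -0.208, 0.855).
Dip δ = arctan(|n_h|/n_z) = arctan(0.349/0.855) = 22.2°.
Dip direction = azimuth of (n_x, n_y) = atan2(-0.281, -0.208) = 233°.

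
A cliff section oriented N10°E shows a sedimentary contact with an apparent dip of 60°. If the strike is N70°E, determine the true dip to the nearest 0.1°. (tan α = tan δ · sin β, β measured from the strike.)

63.4°

The section is 60° from the strike.
tan(true dip) = tan 60° / sin 60° = 2.0000
δ = arctan(2.0000) = 63.43°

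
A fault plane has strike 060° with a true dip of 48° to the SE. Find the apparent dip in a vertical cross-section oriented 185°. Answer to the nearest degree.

Angle between strike (060°) and section (185°): β = 55°.
tan α = tan 48° × sin 55° = 1.1106 × 0.8192 = 0.9098
apparent dip = arctan 0.9098 = 42.29°

42°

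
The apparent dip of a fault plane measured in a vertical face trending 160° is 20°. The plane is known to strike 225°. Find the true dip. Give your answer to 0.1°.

21.9°

The section is 65° from the strike.
tan(true dip) = tan 20° / sin 65° = 0.4016
δ = arctan(0.4016) = 21.88°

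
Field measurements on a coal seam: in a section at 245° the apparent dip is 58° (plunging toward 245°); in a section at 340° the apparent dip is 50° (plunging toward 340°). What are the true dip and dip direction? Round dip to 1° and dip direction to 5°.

true dip 64°, dip direction 285°

The two traces are lines in the plane: v₁ = (sin 245°·cos 58°, cos 245°·cos 58°, −sin 58°), v₂ = (sin 340°·cos 50°, cos 340°·cos 50°, −sin 50°).
The plane normal is n = v₁ × v₂ ∝ (-0.684, 0.181, 0.339).
True dip = arccos(n_z / |n|) = arccos(0.4325) = 64.4°.
The horizontal component of n points toward azimuth atan2(n_x, n_y) = 285°, the dip direction.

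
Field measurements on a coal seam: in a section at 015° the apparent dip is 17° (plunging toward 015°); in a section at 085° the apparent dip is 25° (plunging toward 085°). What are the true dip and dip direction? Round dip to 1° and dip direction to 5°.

Each apparent-dip line lies in the plane. As unit vectors (x east, y north, z up), v₁ plunges 17°→015° and v₂ plunges 25°→085°.
The plane normal is n = v₁ × v₂ ∝ (0.367, 0.159, 0.814).
Dip δ = arctan(|n_h|/n_z) = arctan(0.400/0.814) = 26.2°.
Dip direction = atan2(0.367, 0.159) = 67° (azimuth of n's horizontal projection).

true dip 26°, dip direction 065°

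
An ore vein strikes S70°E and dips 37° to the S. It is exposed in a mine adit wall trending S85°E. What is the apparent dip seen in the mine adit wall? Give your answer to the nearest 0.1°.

11.0°

The section lies 15° from the strike.
tan(apparent dip) = tan 37° · sin 15° = 0.1950
α = arctan(0.1950) = 11.04°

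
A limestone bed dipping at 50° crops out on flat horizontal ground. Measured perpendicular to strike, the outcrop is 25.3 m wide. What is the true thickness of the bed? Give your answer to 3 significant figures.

19.4 m

True thickness t = w · sin(dip) = 25.3 × sin 50°
t = 25.3 × 0.7660 = 19.381 m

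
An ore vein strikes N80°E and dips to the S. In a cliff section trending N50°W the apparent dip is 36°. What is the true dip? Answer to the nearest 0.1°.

The section is 50° from the strike.
tan δ = tan α / sin β = tan 36° / sin 50° = 0.7265 / 0.7660 = 0.9484
true dip = arctan 0.9484 = 43.48°

43.5°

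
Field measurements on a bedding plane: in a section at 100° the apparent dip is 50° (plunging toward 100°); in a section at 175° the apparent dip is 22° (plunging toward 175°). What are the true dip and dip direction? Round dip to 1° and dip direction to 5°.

The two traces are lines in the plane: v₁ = (sin 100°·cos 50°, cos 100°·cos 50°, −sin 50°), v₂ = (sin 175°·cos 22°, cos 175°·cos 22°, −sin 22°).
n = v₁ × v₂ = (0.666, -0.175, 0.576) (taken with n_z > 0).
Dip δ = arctan(|n_h|/n_z) = arctan(0.688/0.576) = 50.1°.
The horizontal component of n points toward azimuth atan2(n_x, n_y) = 105°, the dip direction.

true dip 50°, dip direction 105°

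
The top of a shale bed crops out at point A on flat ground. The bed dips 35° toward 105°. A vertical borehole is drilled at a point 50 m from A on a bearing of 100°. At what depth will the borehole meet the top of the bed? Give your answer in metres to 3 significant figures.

The hole lies 5° from the dip direction, so the down-dip offset is 50 × cos 5° = 49.81 m.
Depth = down-dip offset × tan(dip) = 49.81 × tan 35° = 49.81 × 0.7002
Depth = 34.88 m

34.9 m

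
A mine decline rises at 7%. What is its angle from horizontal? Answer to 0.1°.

4.0°

tan θ = 7/100 = 0.0700
θ = arctan(0.0700) = 4.00°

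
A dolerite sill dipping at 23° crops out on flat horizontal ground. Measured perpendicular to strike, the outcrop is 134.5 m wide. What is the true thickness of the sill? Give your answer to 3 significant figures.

52.6 m

True thickness t = w · sin(dip) = 134.5 × sin 23°
t = 134.5 × 0.3907 = 52.553 m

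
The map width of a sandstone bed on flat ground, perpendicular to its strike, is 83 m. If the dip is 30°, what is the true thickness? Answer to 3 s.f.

True thickness t = w · sin(dip) = 83 × sin 30°
t = 83 × 0.5000 = 41.500 m

41.5 m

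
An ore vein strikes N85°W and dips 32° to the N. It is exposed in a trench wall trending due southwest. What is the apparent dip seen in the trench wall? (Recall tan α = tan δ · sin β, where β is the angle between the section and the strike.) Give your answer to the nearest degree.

The section lies 50° from the strike.
tan(apparent dip) = tan 32° · sin 50° = 0.4787
apparent dip = arctan 0.4787 = 25.58°

26°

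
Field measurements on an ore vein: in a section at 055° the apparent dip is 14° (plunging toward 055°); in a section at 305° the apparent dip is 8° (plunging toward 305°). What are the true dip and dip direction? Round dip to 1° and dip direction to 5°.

Each apparent-dip line lies in the plane. As unit vectors (x east, y north, z up), v₁ plunges 14°→055° and v₂ plunges 8°→305°.
n = v₁ × v₂ = (0.060, 0.307, 0.903) (taken with n_z > 0).
tan δ = √(n_x²+n_y²)/n_z = 0.313/0.903, so δ = 19.1°.
Dip direction = atan2(0.060, 0.307) = 11° (azimuth of n's horizontal projection).

true dip 19°, dip direction 010°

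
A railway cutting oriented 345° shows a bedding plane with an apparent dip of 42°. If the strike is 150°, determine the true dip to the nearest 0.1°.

74.0°

β = acute angle between strike 150° and section 345° = 15°.
tan δ = tan α / sin β = tan 42° / sin 15° = 0.9004 / 0.2588 = 3.4789
true dip = arctan 3.4789 = 73.96°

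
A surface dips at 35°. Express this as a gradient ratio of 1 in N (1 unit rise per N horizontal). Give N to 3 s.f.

1 in 1.43

1 : N means tan θ = 1/N, so N = 1/tan 35° = 1/0.7002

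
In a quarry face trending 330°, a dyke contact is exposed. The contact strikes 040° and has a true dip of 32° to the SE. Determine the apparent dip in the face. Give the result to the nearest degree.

The section lies 70° from the strike.
tan α = tan 32° × sin 70° = 0.6249 × 0.9397 = 0.5872
α = arctan(0.5872) = 30.42°

30°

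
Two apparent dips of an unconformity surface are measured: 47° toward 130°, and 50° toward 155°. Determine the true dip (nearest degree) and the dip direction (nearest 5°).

Each apparent-dip line lies in the plane. As unit vectors (x east, y north, z up), v₁ plunges 47°→130° and v₂ plunges 50°→155°.
n = v₁ × v₂ = (0.090, -0.202, 0.185) (taken with n_z > 0).
Dip δ = arctan(|n_h|/n_z) = arctan(0.221/0.185) = 50.0°.
Dip direction = azimuth of (n_x, n_y) = atan2(0.090, -0.202) = 156°.

true dip 50°, dip direction 155°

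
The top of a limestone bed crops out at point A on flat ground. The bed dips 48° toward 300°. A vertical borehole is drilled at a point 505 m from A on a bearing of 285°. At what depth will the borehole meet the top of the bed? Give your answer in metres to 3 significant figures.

542 m

The hole lies 15° from the dip direction, so the down-dip offset is 505 × cos 15° = 487.79 m.
Depth = down-dip offset × tan(dip) = 487.79 × tan 48° = 487.79 × 1.1106
Depth = 541.75 m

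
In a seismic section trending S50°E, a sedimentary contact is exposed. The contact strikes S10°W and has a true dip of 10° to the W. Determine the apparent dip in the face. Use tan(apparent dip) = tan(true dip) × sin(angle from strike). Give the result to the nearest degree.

9°

The strike is S10°W and the section trends S50°E; the acute angle between them is β = 60°.
tan α = tan 10° × sin 60° = 0.1763 × 0.8660 = 0.1527
apparent dip = arctan 0.1527 = 8.68°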